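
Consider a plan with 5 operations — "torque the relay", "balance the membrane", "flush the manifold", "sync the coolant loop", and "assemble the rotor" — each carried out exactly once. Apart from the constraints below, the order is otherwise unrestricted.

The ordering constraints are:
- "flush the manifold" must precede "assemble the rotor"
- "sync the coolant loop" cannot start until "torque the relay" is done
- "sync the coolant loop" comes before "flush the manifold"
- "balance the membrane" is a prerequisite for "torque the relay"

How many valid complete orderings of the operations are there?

"balance the membrane" is the only operation with nothing required before it, so every ordering starts there.
Every operation is then forced in turn, so only 1 complete ordering is consistent with the constraints.

1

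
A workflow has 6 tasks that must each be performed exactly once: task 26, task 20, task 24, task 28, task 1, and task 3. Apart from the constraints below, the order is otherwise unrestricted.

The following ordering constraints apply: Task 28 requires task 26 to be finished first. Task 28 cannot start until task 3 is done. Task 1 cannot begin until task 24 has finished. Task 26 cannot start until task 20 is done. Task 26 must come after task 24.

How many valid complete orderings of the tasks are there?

33

The tasks with no prerequisites are task 20, task 24, task 3; any of them can be placed first.
Systematically extending each partial ordering one task at a time and counting, there are 33 complete orderings.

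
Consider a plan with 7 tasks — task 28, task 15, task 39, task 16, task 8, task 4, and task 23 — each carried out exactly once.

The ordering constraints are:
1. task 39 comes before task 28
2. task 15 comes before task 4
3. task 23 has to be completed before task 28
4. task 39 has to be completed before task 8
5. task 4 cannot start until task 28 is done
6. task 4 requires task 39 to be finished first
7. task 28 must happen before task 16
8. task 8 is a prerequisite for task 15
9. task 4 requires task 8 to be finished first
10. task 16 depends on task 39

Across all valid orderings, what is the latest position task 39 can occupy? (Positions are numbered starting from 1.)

2

Every task that must follow task 39 has to come after it. Tracing all chains starting from task 39, those tasks are: task 28, task 15, task 16, task 8, task 4 — 5 in total.
So at least 5 tasks follow task 39, putting task 39 no later than position 2. That position is achievable by scheduling everything else first.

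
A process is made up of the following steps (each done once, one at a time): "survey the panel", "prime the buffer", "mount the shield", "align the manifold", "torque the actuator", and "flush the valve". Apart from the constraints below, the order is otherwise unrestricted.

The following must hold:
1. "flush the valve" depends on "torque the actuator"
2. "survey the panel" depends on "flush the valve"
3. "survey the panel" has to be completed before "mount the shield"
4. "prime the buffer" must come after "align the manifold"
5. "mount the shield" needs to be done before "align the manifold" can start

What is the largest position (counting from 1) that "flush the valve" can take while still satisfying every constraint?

The steps that are forced after "flush the valve", directly or by a chain of constraints, are "survey the panel", "prime the buffer", "mount the shield", "align the manifold". That's 4 steps.
With 4 mandatory successors out of 6 steps total, the latest slot for "flush the valve" is 6−4 = 2, and it's reachable by doing all non-successors before "flush the valve".

2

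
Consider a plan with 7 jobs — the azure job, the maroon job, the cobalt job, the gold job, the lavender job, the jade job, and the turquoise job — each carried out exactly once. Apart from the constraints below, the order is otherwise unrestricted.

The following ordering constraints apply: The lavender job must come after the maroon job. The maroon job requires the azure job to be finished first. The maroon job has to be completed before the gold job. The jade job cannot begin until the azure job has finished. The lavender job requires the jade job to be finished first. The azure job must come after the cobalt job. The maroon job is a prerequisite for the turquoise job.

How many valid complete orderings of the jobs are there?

Only the cobalt job has no prerequisites, so it must go first.
Counting all ways to extend the partial order to a total order gives 18.

18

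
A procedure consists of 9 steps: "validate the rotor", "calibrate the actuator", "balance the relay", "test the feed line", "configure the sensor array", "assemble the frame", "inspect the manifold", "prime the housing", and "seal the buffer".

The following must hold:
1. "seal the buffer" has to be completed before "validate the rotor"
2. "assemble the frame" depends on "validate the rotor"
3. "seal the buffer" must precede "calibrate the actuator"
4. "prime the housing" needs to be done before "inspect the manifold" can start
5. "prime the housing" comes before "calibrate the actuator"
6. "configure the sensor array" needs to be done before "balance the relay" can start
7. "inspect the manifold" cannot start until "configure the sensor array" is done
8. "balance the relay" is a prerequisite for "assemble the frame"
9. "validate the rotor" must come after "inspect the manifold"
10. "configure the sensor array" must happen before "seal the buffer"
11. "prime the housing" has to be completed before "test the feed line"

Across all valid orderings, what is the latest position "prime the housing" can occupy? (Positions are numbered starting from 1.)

4

Following every chain forward from "prime the housing", the steps that must come later are "validate the rotor", "calibrate the actuator", "test the feed line", "assemble the frame", "inspect the manifold" — 5 of them.
So at least 5 steps follow "prime the housing", putting "prime the housing" no later than position 4. That position is achievable by scheduling everything else first.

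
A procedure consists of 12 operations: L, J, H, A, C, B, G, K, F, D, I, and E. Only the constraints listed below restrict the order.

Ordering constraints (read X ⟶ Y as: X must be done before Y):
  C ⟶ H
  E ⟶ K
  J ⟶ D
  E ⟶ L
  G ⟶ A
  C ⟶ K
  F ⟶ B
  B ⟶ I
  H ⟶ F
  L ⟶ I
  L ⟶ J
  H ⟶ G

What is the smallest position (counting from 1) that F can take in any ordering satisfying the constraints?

3

The operations that are forced before F, directly or transitively, are H, C. That's 2 operations.
So at minimum 2 operations come before F, putting F no earlier than position 3. That position is achievable by scheduling exactly those predecessors first.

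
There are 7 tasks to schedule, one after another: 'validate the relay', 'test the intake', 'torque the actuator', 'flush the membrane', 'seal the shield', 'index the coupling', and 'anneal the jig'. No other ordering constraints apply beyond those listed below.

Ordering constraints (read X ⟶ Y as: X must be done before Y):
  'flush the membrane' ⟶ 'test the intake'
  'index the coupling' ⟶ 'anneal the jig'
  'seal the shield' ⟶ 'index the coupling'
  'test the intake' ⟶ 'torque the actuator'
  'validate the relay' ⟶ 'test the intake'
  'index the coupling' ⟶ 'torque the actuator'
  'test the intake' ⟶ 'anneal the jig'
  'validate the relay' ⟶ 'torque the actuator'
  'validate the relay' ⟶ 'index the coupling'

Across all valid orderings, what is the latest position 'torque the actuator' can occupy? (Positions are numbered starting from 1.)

No constraint forces any task after 'torque the actuator', so it can be placed last, in position 7.

7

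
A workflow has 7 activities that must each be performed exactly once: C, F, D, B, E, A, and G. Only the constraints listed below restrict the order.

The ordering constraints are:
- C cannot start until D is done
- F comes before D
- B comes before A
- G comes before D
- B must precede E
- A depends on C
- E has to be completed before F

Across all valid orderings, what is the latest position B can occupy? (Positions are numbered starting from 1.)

2

The activities that are forced after B, directly or by a chain of constraints, are C, F, D, E, A. That's 5 activities.
With 5 mandatory successors out of 7 activities total, the latest slot for B is 7−5 = 2, and it's reachable by doing all non-successors before B.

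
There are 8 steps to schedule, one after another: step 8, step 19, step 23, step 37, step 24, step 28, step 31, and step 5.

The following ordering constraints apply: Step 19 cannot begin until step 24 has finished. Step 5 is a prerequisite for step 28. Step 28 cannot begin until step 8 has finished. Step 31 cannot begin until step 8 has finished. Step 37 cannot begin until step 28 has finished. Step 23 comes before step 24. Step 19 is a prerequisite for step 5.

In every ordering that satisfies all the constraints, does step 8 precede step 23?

Nothing in the constraints links step 8 and step 23; they are unordered relative to each other.
So step 8 can come before step 23 or after — it is not forced.

No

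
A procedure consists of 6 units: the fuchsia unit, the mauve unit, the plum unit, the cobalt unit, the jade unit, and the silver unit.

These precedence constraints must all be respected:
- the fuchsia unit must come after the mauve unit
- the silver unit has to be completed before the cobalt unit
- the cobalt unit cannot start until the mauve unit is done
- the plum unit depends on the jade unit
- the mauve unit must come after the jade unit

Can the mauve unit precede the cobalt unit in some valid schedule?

Every valid ordering already has the mauve unit before the cobalt unit (the constraints require it), so in particular at least one does.

Yes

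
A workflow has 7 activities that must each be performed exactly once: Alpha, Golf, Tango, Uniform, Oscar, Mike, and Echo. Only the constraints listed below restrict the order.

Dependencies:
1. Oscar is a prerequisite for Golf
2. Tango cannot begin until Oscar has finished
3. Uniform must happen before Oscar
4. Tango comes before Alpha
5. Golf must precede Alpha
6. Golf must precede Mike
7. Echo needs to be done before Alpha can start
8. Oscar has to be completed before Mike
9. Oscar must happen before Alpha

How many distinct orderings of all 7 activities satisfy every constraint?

The activities with no prerequisites are Uniform, Echo; any of them can be placed first.
Enumerating by repeatedly choosing an available activity (one whose prerequisites are all placed) gives 28 distinct complete orderings.

28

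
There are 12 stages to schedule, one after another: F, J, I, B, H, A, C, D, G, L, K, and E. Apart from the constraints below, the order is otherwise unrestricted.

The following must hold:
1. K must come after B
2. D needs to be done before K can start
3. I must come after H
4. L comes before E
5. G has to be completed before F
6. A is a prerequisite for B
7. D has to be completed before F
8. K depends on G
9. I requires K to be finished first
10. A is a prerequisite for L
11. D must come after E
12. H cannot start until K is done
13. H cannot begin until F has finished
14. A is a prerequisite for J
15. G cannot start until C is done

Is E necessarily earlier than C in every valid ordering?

No

E and C are not related by any chain of constraints.
So E can come before C or after — it is not forced.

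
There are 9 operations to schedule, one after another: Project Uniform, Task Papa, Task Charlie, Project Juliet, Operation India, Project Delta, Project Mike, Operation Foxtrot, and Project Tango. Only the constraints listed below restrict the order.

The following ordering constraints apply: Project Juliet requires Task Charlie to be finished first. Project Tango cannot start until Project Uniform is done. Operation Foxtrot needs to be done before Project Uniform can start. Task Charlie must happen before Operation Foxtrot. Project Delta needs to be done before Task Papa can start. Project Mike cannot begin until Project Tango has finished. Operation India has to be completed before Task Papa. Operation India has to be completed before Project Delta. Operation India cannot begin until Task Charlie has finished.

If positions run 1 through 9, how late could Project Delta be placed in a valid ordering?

8

Following the constraints forward from Project Delta, its only required successor is Task Papa.
So at least 1 operation follows Project Delta, putting Project Delta no later than position 8. That position is achievable by scheduling everything else first.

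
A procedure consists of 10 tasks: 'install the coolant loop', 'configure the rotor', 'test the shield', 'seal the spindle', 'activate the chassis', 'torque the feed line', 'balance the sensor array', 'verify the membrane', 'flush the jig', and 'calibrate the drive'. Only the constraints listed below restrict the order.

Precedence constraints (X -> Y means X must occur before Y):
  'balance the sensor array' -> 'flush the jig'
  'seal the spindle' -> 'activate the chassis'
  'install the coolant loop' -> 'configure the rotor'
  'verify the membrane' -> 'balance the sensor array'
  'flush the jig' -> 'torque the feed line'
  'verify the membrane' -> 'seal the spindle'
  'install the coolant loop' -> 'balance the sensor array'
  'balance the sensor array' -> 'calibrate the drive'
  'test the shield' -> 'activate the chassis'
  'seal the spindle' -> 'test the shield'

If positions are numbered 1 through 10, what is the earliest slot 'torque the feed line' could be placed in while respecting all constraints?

The tasks that are forced before 'torque the feed line', directly or transitively, are 'install the coolant loop', 'balance the sensor array', 'verify the membrane', 'flush the jig'. That's 4 tasks.
With 4 mandatory predecessors, the earliest 'torque the feed line' can sit is position 4+1 = 5, and placing just those 4 first achieves it.

5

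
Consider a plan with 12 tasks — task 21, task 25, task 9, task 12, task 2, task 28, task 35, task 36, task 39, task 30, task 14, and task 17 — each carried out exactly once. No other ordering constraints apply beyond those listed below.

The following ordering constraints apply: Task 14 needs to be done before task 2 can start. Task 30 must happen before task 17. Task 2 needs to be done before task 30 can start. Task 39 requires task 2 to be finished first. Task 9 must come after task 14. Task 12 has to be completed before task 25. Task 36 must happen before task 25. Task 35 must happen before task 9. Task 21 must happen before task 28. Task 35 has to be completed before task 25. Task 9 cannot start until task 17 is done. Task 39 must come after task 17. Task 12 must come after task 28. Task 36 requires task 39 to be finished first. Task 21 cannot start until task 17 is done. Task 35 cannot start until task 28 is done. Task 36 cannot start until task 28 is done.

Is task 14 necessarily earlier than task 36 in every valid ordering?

Following the dependencies: task 14 → task 2 → task 39 → task 36.
So task 14 must precede task 36 in any valid ordering.

Yes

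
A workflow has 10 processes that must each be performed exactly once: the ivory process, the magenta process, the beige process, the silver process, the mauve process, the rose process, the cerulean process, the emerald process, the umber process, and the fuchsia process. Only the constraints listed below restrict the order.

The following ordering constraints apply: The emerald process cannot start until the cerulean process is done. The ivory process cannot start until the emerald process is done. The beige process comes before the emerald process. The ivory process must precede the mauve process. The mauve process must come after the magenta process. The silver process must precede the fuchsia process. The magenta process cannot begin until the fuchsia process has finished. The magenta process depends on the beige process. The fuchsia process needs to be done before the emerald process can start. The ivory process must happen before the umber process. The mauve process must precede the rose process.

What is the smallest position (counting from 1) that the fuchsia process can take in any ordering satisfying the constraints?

2

Working backwards through the constraints from the fuchsia process, its only required predecessor is the silver process.
So at minimum 1 process comes before the fuchsia process, putting the fuchsia process no earlier than position 2. That position is achievable by scheduling exactly that predecessor first.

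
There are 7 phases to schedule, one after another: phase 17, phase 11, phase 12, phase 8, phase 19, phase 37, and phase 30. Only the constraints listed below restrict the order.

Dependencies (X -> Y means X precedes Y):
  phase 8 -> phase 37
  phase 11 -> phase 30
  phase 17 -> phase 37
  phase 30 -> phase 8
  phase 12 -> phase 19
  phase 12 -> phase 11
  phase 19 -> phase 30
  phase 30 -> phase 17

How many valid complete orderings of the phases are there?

Only phase 12 has no prerequisites, so it must go first.
Systematically extending each partial ordering one phase at a time and counting, there are 4 complete orderings.

4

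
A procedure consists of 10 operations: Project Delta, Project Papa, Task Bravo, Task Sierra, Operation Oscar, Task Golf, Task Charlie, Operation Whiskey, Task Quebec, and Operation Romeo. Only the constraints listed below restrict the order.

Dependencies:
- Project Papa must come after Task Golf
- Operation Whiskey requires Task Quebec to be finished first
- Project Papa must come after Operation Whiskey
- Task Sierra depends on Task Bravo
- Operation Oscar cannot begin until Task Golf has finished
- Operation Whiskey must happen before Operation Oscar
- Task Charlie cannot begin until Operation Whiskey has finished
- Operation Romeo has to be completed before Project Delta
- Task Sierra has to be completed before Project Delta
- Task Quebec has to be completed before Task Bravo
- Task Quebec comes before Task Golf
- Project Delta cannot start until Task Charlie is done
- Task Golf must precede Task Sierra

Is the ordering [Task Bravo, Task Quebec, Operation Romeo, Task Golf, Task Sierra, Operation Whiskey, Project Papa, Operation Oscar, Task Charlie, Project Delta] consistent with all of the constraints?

No

The sequence places Task Bravo ahead of Task Quebec.
Since Task Quebec is required before Task Bravo, the ordering is invalid.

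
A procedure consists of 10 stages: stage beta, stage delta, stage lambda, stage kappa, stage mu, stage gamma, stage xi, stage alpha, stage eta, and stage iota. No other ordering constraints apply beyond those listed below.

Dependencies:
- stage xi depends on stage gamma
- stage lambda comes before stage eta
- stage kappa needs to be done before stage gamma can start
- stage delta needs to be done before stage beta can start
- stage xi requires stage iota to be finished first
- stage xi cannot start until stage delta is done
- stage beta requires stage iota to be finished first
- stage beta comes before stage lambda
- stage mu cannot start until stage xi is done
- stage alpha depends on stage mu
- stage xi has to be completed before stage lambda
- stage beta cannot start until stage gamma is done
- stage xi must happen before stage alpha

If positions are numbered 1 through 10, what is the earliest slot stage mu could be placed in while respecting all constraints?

6

Working backwards through the constraints from stage mu, its full set of required predecessors is stage delta, stage kappa, stage gamma, stage xi, stage iota — 5 of them.
So at minimum 5 stages come before stage mu, putting stage mu no earlier than position 6. That position is achievable by scheduling exactly those predecessors first.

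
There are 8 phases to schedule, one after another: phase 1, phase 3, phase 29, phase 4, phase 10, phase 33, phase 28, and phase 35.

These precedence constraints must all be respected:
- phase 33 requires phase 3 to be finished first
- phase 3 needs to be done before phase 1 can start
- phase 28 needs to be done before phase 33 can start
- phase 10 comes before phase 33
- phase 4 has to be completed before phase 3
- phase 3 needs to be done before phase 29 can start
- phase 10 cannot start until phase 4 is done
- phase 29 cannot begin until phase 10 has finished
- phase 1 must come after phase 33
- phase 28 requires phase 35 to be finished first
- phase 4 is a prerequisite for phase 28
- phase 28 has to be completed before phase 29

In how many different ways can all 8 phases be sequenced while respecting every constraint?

2 phases have no prerequisites (phase 4, phase 35), so any of them could come first.
Enumerating by repeatedly choosing an available phase (one whose prerequisites are all placed) gives 54 distinct complete orderings.

54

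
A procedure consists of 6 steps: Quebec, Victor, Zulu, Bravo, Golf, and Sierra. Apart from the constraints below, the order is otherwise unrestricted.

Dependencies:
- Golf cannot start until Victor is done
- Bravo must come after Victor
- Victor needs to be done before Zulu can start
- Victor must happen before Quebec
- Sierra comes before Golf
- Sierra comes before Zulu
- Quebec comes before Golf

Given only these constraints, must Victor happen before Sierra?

No

Nothing in the constraints links Victor and Sierra; they are unordered relative to each other.
A valid ordering placing Sierra before Victor exists, so the answer is no.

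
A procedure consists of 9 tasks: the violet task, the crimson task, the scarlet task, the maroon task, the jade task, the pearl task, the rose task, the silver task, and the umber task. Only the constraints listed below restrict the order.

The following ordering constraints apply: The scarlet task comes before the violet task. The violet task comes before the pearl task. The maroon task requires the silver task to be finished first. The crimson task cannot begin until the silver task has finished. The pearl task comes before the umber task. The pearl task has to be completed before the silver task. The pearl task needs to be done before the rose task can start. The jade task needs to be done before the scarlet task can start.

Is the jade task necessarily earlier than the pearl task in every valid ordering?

Yes

There is a constraint chain the jade task → the scarlet task → the violet task → the pearl task.
That forces the jade task before the pearl task in every valid schedule.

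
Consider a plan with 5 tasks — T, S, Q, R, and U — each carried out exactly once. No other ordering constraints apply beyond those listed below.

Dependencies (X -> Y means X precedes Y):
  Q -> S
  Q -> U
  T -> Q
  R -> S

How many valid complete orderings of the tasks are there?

7

The tasks with no prerequisites are T, R; any of them can be placed first.
Counting all ways to extend the partial order to a total order gives 7.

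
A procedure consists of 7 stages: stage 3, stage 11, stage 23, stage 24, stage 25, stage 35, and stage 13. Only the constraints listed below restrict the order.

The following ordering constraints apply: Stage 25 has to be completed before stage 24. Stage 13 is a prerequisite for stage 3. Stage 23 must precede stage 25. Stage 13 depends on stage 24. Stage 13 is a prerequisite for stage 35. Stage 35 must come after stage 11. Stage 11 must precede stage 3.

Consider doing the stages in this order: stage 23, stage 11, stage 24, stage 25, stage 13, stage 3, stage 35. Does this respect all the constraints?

No

In the proposed order, stage 24 appears before stage 25.
That contradicts the constraint that stage 25 must precede stage 24.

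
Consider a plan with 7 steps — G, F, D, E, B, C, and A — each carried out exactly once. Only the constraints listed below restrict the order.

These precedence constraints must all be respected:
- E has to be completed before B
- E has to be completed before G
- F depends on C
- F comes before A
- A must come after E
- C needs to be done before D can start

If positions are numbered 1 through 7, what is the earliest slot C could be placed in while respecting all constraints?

1

No constraint forces any other step before C, so it can be placed first.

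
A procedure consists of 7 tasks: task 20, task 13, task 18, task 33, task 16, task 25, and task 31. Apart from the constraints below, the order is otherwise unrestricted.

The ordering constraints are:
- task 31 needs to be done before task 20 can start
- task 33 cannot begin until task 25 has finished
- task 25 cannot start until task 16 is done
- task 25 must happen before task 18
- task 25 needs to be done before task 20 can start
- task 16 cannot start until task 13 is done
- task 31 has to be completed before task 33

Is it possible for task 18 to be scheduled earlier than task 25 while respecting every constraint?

No

There is a dependency chain task 25 → task 18, so task 18 always comes after task 25.
Hence task 18 can never be scheduled before task 25.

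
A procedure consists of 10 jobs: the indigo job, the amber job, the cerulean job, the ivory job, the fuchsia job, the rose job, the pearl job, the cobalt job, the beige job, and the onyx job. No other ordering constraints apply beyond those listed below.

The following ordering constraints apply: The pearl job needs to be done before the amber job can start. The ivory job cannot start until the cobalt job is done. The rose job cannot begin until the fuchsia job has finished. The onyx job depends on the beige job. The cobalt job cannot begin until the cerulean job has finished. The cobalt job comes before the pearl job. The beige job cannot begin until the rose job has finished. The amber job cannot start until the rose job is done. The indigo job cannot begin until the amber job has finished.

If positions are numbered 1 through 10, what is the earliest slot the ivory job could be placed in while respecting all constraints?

Working backwards through the constraints from the ivory job, its full set of required predecessors is the cerulean job, the cobalt job — 2 of them.
So at minimum 2 jobs come before the ivory job, putting the ivory job no earlier than position 3. That position is achievable by scheduling exactly those predecessors first.

3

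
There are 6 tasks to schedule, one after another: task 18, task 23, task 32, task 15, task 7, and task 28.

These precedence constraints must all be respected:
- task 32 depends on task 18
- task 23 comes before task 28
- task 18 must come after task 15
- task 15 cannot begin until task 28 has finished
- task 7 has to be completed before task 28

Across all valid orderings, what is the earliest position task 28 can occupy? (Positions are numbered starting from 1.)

Working backwards through the constraints from task 28, its full set of required predecessors is task 23, task 7 — 2 of them.
So at minimum 2 tasks come before task 28, putting task 28 no earlier than position 3. That position is achievable by scheduling exactly those predecessors first.

3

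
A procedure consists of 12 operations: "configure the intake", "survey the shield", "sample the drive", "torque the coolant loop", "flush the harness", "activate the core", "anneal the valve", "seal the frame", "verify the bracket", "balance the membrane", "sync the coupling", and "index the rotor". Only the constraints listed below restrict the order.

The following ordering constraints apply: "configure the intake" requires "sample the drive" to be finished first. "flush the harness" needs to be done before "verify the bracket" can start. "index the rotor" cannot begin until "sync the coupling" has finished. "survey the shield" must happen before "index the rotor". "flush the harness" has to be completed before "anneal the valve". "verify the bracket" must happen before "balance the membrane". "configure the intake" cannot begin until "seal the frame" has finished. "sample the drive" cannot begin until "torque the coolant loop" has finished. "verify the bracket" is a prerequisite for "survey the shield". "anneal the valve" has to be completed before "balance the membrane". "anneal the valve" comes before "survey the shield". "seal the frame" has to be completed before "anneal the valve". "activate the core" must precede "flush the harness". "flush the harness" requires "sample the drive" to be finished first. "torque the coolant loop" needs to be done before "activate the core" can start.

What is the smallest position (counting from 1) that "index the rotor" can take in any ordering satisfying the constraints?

The operations that are forced before "index the rotor", directly or transitively, are "survey the shield", "sample the drive", "torque the coolant loop", "flush the harness", "activate the core", "anneal the valve", "seal the frame", "verify the bracket", "sync the coupling". That's 9 operations.
With 9 mandatory predecessors, the earliest "index the rotor" can sit is position 9+1 = 10, and placing just those 9 first achieves it.

10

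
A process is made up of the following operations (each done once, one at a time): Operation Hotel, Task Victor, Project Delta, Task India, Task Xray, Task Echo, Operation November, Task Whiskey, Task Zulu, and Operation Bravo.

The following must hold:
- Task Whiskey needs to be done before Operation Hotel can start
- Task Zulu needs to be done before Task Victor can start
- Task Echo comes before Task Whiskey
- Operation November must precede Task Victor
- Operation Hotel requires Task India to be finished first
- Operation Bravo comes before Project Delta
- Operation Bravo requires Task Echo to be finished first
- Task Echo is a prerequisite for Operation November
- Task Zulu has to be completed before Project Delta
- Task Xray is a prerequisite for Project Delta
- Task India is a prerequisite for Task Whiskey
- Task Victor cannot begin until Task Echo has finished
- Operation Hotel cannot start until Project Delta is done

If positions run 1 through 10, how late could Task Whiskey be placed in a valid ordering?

9

The only operation forced after Task Whiskey (directly or by a chain) is Operation Hotel.
So at least 1 operation follows Task Whiskey, putting Task Whiskey no later than position 9. That position is achievable by scheduling everything else first.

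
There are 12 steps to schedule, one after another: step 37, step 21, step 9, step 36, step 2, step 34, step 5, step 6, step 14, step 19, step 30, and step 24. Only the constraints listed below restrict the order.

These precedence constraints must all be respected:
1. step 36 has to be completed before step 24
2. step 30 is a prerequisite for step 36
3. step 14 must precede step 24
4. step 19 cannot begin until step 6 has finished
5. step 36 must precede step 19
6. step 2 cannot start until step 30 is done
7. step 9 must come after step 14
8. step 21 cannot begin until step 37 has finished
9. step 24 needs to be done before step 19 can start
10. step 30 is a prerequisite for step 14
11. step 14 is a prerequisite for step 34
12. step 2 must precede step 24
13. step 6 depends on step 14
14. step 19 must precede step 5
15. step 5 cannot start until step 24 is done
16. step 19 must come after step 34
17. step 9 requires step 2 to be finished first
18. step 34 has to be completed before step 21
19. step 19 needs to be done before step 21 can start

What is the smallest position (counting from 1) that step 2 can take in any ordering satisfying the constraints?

2

Working backwards through the constraints from step 2, its only required predecessor is step 30.
With 1 mandatory predecessor, the earliest step 2 can sit is position 1+1 = 2, and placing just that one first achieves it.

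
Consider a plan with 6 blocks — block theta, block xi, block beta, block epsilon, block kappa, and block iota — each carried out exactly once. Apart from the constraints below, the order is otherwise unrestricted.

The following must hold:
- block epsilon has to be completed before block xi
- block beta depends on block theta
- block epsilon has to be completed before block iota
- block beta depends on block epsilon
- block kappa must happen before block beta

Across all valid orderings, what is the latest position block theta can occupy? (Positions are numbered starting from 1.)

Following the constraints forward from block theta, its only required successor is block beta.
So at least 1 block follows block theta, putting block theta no later than position 5. That position is achievable by scheduling everything else first.

5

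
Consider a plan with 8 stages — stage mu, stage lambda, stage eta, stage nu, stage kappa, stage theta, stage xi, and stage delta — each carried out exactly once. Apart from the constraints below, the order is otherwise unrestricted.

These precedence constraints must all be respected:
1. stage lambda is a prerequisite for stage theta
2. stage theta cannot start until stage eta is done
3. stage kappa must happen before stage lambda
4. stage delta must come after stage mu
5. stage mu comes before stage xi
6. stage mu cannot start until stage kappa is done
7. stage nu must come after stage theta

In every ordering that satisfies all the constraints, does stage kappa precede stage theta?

Yes

There is a constraint chain stage kappa → stage lambda → stage theta.
So stage kappa must precede stage theta in any valid ordering.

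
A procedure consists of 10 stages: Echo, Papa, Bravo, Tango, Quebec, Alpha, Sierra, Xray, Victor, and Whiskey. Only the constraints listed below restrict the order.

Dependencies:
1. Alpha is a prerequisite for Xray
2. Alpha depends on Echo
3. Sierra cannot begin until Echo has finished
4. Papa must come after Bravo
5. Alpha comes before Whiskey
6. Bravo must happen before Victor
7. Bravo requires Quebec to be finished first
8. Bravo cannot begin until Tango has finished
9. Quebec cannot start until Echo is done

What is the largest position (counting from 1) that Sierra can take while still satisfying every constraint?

Sierra has no required successors, so nothing stops it from going last (position 10).

10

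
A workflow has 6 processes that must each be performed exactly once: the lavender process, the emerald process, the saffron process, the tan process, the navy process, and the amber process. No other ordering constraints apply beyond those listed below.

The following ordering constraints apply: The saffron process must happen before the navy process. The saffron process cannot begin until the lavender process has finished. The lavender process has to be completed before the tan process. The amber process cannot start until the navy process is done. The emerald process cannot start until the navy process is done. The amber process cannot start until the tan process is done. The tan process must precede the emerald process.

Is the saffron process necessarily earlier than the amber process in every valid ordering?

Following the dependencies: the saffron process → the navy process → the amber process.
Hence the saffron process necessarily comes before the amber process.

Yes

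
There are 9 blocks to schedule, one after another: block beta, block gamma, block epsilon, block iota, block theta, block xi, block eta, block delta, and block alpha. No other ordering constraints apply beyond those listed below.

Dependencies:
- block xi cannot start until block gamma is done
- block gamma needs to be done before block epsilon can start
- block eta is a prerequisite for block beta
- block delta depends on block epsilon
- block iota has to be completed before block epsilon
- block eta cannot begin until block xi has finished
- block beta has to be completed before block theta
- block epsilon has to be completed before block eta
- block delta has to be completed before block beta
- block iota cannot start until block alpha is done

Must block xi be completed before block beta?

Chaining the stated constraints: block xi → block eta → block beta.
Hence block xi necessarily comes before block beta.

Yes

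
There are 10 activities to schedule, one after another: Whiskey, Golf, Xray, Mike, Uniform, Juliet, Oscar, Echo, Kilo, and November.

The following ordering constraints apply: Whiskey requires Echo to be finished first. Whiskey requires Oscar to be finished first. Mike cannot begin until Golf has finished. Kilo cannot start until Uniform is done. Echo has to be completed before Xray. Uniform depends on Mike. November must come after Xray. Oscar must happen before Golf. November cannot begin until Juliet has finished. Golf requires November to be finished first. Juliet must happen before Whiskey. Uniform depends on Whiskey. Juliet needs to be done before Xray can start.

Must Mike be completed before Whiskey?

Mike and Whiskey are not related by any chain of constraints.
A valid ordering placing Whiskey before Mike exists, so the answer is no.

No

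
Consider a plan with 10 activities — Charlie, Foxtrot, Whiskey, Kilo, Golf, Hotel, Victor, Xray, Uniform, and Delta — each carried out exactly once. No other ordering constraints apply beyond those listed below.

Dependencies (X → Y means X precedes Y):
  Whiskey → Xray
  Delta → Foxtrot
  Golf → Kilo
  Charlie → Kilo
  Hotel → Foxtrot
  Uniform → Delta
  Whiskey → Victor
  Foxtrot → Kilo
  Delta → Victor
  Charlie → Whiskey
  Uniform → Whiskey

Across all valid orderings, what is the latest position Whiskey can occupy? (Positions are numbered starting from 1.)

The activities that are forced after Whiskey, directly or by a chain of constraints, are Victor, Xray. That's 2 activities.
So at least 2 activities follow Whiskey, putting Whiskey no later than position 8. That position is achievable by scheduling everything else first.

8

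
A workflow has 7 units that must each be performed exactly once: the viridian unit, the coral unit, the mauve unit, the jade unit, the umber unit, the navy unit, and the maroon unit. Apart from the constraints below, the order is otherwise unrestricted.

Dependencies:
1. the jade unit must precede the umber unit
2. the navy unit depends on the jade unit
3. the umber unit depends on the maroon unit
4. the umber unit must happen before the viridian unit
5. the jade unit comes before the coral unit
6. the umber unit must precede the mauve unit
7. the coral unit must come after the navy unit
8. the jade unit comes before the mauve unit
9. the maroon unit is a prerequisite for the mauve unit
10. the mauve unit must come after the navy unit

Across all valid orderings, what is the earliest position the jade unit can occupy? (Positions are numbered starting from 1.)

1

Nothing is required before the jade unit; it can be the very first unit.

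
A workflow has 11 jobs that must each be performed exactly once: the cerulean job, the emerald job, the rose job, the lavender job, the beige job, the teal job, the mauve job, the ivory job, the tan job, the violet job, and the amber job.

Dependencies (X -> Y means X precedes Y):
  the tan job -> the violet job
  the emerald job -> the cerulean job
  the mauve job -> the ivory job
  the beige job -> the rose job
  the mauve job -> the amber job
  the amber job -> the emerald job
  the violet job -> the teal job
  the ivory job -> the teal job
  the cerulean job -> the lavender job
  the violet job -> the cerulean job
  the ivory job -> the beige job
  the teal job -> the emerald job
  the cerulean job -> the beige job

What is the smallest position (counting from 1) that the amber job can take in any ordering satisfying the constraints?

Working backwards through the constraints from the amber job, its only required predecessor is the mauve job.
With 1 mandatory predecessor, the earliest the amber job can sit is position 1+1 = 2, and placing just that one first achieves it.

2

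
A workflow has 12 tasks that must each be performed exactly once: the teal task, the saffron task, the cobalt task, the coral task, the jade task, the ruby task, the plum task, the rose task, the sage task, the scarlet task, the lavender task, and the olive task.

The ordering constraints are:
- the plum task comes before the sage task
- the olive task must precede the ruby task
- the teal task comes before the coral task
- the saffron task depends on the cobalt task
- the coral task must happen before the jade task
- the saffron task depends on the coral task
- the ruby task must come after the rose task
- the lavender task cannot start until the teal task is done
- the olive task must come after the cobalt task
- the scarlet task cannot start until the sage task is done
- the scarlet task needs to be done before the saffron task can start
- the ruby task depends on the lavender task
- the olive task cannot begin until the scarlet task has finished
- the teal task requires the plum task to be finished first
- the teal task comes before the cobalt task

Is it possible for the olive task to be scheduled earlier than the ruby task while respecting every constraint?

Yes

The olive task is actually forced before the ruby task by the constraints, so certainly some valid ordering has the olive task first.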